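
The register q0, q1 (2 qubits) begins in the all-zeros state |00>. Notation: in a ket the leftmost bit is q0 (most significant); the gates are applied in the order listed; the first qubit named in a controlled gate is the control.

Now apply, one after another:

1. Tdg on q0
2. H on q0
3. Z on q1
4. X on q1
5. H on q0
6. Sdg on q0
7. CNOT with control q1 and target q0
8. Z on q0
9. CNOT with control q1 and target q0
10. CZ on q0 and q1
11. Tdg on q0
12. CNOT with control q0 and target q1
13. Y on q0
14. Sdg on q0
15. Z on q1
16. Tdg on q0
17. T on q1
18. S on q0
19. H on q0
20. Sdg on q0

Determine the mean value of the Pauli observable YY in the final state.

In the final state, YY has expectation 0.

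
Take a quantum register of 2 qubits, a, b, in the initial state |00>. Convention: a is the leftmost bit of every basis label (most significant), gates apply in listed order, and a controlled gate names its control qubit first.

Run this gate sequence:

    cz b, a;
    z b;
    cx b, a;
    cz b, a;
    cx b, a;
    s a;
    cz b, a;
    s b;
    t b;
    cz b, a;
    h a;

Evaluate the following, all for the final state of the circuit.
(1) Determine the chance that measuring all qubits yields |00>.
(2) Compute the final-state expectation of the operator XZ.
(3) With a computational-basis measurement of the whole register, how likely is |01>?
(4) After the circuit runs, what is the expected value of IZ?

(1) Outcome |00> occurs with probability 1/2.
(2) The expectation value of XZ is 1.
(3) The probability of measuring |01> is 0.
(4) The expectation value of IZ is 1.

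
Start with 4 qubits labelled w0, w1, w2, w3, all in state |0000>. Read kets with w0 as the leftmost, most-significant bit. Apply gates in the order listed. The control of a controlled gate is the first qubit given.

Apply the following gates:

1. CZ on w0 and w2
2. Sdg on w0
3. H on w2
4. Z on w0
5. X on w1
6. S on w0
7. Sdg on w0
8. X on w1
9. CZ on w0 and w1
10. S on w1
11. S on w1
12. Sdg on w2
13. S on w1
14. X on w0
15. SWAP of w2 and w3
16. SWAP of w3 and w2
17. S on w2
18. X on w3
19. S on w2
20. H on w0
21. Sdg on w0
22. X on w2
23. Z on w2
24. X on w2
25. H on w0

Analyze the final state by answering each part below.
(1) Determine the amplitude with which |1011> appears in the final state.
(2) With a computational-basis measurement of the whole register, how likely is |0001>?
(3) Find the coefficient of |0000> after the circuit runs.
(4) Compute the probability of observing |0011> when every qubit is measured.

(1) |1011> carries amplitude sqrt(2)*(1 + I)/4 in the final state. Key observation: steps 5-8 multiply out to the identity, so the circuit reduces to the remaining gates.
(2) A full measurement returns |0001> with probability 1/4.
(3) The final state's coefficient on |0000> equals 0.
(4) The probability of measuring |0011> is 1/4.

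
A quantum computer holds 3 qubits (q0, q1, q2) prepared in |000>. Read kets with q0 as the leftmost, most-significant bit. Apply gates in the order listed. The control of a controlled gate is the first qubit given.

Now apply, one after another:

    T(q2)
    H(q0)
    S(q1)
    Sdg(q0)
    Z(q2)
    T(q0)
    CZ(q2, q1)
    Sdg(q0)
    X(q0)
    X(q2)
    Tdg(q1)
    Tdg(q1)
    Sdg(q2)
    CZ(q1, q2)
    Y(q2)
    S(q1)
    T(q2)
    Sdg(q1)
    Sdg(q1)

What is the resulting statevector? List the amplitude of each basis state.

The resulting statevector has amplitude sqrt(2)*exp(I*pi/4)/2 on |000>, -sqrt(2)/2 on |100>, and 0 on every other basis state.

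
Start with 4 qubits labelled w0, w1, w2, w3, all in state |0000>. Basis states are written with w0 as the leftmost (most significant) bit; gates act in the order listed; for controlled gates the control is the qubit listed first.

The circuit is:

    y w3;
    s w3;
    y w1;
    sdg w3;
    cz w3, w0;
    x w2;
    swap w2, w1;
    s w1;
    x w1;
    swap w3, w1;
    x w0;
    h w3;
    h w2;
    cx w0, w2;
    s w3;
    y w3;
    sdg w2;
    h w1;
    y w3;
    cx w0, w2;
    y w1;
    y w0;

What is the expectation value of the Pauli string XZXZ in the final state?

In the final state, XZXZ has expectation 0.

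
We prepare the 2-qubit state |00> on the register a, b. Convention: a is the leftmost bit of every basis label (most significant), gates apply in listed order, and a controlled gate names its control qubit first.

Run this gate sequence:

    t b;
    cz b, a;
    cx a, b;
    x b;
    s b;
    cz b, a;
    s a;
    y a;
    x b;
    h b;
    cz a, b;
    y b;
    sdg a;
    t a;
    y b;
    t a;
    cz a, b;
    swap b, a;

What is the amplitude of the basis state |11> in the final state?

The amplitude on |11> is -sqrt(2)/2.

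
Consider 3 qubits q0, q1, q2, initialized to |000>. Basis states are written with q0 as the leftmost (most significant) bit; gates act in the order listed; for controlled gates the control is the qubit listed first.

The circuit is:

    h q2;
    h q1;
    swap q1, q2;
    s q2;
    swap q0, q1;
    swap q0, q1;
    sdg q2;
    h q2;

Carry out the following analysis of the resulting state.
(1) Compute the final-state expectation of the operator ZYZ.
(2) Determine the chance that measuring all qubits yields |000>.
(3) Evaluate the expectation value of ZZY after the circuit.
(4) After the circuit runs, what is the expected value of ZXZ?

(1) In the final state, ZYZ has expectation 0. Key observation: steps 4-7 multiply out to the identity, so the circuit reduces to the remaining gates.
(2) The probability of measuring |000> is 1/2.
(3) In the final state, ZZY has expectation 0.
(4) The observable ZXZ averages to 1.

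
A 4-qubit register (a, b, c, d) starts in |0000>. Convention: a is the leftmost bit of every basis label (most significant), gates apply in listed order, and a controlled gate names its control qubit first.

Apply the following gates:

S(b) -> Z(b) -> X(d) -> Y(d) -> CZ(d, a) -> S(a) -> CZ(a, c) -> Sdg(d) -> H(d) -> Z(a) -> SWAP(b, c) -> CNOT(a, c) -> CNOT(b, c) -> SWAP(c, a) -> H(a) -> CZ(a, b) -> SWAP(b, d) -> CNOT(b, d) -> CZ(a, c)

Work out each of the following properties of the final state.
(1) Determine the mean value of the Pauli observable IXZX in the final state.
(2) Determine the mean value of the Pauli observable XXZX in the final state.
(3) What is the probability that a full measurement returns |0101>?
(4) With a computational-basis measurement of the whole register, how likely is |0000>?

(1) The observable IXZX averages to 1.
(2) The observable XXZX averages to 1.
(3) A full measurement returns |0101> with probability 1/4.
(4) Outcome |0000> occurs with probability 1/4.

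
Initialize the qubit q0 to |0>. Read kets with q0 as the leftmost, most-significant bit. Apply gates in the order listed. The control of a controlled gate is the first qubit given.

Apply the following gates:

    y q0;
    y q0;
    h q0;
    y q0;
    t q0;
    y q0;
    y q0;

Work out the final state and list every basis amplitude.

After the circuit, the state carries amplitude -sqrt(2)*I/2 on |0>, sqrt(2)*exp(3*I*pi/4)/2 on |1>.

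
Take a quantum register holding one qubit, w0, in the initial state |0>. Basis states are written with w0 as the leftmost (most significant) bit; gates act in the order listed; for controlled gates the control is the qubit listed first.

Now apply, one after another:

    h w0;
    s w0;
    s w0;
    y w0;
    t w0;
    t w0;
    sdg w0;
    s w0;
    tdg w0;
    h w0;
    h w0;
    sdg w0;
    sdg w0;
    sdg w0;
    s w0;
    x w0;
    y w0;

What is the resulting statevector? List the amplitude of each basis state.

After the circuit, the state carries amplitude sqrt(2)/2 on |0>, sqrt(2)*exp(I*pi/4)/2 on |1>.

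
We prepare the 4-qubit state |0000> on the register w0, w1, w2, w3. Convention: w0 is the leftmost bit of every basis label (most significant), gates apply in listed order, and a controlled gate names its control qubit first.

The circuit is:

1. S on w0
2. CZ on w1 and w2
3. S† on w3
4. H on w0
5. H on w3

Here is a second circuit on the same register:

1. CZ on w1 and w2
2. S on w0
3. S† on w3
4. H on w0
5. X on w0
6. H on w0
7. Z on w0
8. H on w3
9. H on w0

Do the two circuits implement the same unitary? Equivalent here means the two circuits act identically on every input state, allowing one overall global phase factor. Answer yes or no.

Yes — the two circuits implement the same unitary up to a global phase.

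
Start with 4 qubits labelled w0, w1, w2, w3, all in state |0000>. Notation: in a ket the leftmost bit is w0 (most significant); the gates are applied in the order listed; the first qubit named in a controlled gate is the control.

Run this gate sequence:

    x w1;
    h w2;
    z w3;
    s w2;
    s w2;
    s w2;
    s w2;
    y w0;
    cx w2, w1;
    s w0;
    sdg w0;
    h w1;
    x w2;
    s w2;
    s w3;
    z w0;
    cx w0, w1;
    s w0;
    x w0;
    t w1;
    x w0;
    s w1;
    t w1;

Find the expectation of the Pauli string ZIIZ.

In the final state, ZIIZ has expectation -1. Key observation: gates 4-7 undo each other exactly, leaving only the rest of the circuit to track.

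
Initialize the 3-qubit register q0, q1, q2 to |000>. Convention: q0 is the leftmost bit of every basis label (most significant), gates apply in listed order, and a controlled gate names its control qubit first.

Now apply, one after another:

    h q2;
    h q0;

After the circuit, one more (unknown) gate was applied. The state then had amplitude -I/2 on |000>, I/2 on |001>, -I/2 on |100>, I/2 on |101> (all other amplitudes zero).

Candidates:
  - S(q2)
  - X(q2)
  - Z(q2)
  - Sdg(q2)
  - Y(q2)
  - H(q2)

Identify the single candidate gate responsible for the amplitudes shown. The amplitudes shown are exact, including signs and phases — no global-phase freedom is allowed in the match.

The unique candidate consistent with the amplitudes is Y(q2).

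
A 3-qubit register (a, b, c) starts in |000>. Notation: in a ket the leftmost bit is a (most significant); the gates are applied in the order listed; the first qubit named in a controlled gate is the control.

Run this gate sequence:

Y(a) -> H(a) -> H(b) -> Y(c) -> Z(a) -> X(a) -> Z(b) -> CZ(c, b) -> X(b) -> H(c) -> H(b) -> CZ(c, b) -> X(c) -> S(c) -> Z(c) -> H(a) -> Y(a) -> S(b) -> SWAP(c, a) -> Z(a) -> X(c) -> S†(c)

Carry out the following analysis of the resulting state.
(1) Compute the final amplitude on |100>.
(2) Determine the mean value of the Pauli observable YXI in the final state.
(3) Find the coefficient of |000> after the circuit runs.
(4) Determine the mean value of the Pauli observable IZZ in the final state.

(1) |100> carries amplitude sqrt(2)/2 in the final state.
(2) The expectation value of YXI is 0.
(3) The final state's coefficient on |000> equals sqrt(2)*I/2.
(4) In the final state, IZZ has expectation 1.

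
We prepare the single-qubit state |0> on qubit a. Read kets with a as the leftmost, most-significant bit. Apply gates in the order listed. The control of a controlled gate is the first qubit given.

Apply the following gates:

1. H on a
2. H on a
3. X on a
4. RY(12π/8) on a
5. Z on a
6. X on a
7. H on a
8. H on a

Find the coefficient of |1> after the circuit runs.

The final state's coefficient on |1> equals -sqrt(2)/2.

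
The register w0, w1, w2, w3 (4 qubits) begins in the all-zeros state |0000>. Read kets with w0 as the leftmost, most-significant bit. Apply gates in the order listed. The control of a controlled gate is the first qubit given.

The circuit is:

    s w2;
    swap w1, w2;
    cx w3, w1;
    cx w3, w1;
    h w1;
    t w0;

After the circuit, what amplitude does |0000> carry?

|0000> carries amplitude sqrt(2)/2 in the final state. Key observation: the block from step 3 through step 4 cancels to the identity and can be dropped.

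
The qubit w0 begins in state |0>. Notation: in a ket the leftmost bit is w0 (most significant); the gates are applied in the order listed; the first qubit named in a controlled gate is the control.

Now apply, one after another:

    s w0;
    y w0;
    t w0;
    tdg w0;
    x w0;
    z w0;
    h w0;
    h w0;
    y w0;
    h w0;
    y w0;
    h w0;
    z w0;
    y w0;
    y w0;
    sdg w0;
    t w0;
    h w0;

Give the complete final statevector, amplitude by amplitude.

After the circuit, the state carries amplitude -sqrt(2)*I/2 on |0>, -sqrt(2)*I/2 on |1>.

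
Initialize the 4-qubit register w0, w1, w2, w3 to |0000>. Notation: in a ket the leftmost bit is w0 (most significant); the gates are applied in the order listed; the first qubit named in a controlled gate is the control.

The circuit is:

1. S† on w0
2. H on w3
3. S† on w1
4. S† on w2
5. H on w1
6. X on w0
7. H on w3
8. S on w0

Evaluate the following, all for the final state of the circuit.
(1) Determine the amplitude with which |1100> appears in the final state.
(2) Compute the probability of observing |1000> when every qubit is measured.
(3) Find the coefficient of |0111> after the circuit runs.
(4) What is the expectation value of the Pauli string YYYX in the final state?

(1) |1100> carries amplitude sqrt(2)*I/2 in the final state.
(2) A full measurement returns |1000> with probability 1/2.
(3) |0111> carries amplitude 0 in the final state.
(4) The observable YYYX averages to 0.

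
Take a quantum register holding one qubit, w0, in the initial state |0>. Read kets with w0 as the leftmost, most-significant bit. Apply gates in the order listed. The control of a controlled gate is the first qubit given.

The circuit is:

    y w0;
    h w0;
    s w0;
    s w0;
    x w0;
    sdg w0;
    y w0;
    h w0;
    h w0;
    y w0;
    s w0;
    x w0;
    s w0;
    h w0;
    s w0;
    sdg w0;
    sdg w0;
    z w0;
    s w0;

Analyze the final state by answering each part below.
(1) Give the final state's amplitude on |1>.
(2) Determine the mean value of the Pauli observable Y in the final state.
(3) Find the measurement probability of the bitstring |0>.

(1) The final state's coefficient on |1> equals -1/2 - I/2. Key observation: gates 5-12 undo each other exactly, leaving only the rest of the circuit to track.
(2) The observable Y averages to 1.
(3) Outcome |0> occurs with probability 1/2.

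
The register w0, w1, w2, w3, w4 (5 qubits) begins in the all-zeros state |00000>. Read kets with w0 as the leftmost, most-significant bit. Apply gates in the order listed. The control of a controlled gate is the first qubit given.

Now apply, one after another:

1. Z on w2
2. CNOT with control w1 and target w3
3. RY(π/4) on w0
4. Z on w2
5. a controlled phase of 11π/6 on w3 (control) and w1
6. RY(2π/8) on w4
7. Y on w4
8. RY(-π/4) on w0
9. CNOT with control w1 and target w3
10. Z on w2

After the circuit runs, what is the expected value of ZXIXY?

In the final state, ZXIXY has expectation 0.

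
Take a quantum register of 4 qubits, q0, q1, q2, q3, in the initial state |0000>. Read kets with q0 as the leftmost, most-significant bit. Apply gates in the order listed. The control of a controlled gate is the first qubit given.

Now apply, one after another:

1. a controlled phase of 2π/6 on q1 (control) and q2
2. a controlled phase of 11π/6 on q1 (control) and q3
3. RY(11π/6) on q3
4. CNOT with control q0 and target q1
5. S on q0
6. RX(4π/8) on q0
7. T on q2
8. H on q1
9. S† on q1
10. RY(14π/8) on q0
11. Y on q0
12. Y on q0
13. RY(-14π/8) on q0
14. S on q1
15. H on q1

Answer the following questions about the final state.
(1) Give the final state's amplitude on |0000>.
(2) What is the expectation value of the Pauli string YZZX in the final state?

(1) The final state's coefficient on |0000> equals -sqrt(3)/4 - 1/4. Key observation: gates 8-15 undo each other exactly, leaving only the rest of the circuit to track.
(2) The observable YZZX averages to 1/2.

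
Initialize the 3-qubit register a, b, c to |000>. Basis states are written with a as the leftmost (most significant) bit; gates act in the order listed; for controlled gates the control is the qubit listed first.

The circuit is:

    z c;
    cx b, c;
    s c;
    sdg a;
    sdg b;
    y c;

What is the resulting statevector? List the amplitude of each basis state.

The final amplitudes are I on |001>, and 0 on every other basis state.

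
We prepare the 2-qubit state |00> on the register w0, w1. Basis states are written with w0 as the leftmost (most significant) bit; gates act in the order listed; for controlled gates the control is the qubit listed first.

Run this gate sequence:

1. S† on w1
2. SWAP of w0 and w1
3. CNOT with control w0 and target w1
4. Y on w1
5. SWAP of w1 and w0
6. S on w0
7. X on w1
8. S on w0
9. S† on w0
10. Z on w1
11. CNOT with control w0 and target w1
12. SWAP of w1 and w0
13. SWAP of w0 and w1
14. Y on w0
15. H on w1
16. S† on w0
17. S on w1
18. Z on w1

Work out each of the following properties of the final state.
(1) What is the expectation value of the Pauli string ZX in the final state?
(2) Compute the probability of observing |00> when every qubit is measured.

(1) The expectation value of ZX is 0.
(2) A full measurement returns |00> with probability 1/2.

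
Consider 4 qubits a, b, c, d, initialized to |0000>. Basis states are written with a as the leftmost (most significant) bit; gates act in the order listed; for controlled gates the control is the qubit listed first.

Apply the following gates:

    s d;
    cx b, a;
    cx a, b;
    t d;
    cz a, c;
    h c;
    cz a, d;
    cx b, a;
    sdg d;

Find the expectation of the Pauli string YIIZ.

The expectation value of YIIZ is 0.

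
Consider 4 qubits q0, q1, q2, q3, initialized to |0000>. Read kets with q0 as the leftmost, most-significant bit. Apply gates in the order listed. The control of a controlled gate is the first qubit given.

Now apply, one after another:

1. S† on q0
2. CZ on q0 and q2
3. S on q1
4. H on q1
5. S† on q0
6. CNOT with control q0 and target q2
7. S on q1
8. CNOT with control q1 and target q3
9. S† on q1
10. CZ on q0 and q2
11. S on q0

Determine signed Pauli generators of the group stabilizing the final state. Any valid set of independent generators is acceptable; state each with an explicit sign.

One valid set of independent stabilizer generators is +IXIX, +ZIII, +IZIZ, +IIZI (any independent generating set of the same group is equally correct).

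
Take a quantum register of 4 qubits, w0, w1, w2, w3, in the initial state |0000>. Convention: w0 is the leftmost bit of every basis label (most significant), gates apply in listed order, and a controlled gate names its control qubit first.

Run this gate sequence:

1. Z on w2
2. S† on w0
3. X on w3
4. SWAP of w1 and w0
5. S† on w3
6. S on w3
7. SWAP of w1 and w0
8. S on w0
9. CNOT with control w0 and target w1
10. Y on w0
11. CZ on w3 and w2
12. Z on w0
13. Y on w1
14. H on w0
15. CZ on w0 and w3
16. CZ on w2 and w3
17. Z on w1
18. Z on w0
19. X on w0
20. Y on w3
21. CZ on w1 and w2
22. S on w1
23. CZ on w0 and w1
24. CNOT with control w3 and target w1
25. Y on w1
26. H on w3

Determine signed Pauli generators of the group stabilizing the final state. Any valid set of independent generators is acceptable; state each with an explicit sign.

One valid set of independent stabilizer generators is +XIII, +IIIX, +IZII, +IIZI (any independent generating set of the same group is equally correct).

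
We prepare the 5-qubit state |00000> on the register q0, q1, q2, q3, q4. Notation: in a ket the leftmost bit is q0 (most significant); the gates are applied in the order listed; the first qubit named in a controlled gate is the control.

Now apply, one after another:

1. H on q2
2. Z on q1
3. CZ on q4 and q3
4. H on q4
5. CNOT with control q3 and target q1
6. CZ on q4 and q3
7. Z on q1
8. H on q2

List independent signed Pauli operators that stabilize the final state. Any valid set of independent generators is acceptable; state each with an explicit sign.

One valid set of independent stabilizer generators is +IIIIX, +ZIIII, +IZIII, +IIZII, +IIIZI (any independent generating set of the same group is equally correct).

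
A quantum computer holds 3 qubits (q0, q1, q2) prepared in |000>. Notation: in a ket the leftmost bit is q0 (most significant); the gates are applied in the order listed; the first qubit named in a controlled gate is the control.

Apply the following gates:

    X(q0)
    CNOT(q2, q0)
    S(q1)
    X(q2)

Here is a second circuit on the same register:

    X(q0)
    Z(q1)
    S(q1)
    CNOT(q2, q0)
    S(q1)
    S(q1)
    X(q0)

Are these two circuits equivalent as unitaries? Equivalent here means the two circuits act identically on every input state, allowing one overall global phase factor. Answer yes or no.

No, they are not equivalent — no single phase factor reconciles the two unitaries.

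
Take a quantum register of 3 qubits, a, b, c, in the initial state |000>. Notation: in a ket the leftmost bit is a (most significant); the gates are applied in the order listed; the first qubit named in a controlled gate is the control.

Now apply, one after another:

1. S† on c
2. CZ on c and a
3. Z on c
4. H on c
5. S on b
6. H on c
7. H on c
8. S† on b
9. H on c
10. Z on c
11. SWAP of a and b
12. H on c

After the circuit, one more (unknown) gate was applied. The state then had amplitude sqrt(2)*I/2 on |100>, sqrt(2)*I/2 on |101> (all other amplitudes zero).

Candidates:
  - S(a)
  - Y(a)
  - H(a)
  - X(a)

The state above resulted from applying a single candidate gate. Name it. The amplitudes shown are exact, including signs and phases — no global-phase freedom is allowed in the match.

The unique candidate consistent with the amplitudes is Y(a). Key observation: gates 3-10 undo each other exactly, leaving only the rest of the circuit to track.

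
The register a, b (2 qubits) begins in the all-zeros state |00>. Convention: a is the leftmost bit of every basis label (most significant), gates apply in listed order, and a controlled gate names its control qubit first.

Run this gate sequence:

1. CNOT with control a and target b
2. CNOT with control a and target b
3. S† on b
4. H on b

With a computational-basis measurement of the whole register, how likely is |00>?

A full measurement returns |00> with probability 1/2. Key observation: gates 1-2 undo each other exactly, leaving only the rest of the circuit to track.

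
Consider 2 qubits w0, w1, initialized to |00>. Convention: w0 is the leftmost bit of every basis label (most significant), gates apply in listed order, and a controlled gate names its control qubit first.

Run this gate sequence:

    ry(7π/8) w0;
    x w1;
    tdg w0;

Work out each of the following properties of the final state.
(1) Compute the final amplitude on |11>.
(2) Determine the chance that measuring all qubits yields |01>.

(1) The amplitude on |11> is -exp(3*I*pi/4)*cos(pi/16).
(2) A full measurement returns |01> with probability cos(7*pi/16)**2.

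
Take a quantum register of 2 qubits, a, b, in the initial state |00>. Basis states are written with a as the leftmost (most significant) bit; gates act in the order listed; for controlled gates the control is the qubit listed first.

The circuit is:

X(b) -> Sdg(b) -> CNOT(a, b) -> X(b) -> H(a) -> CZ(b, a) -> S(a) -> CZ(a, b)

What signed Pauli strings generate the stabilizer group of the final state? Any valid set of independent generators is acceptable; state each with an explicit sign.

The final state is stabilized by the group generated by +YI, +IZ; other independent generating sets are equally valid.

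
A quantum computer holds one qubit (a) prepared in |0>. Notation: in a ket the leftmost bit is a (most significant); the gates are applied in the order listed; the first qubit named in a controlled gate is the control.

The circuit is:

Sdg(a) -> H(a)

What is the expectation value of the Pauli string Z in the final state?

The expectation value of Z is 0.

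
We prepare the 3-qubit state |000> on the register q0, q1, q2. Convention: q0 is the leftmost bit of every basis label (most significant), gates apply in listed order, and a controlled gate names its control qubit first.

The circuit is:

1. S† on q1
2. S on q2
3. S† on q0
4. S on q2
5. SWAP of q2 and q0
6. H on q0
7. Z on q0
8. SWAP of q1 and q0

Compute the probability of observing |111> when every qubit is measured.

A full measurement returns |111> with probability 0.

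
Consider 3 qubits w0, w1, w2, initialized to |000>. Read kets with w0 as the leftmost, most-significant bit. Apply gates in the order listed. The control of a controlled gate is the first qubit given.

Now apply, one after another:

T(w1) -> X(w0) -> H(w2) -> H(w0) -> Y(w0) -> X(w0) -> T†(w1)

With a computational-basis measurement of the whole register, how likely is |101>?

The probability of measuring |101> is 1/4.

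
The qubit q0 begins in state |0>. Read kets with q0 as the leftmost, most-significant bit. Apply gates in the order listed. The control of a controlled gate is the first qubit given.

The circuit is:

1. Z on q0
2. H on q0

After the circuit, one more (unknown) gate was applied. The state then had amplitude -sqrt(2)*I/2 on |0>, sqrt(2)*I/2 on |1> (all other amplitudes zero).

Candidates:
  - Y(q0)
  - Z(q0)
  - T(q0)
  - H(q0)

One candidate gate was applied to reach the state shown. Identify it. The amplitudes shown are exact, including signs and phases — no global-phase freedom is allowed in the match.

It was Y(q0) that produced the state shown.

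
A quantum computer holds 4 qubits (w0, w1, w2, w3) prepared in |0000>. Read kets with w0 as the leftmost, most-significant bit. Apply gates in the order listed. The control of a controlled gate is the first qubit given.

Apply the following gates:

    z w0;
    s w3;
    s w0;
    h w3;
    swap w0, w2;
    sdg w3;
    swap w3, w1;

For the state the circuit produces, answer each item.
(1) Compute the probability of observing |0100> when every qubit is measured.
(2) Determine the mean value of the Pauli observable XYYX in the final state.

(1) A full measurement returns |0100> with probability 1/2.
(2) In the final state, XYYX has expectation 0.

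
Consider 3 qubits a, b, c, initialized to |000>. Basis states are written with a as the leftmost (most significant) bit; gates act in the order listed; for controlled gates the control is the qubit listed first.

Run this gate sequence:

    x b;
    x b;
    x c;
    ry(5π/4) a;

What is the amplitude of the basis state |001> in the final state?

The final state's coefficient on |001> equals -sqrt(2 - sqrt(2))/2.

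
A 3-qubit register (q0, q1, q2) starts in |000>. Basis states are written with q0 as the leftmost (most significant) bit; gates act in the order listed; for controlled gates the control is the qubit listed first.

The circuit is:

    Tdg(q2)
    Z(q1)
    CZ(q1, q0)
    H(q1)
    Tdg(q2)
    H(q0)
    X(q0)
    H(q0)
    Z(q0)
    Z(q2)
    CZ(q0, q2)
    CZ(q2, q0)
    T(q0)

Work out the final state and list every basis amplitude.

After the circuit, the state carries amplitude sqrt(2)/2 on |000>, sqrt(2)/2 on |010>, and 0 on every other basis state. Key observation: gates 6-9 undo each other exactly, leaving only the rest of the circuit to track.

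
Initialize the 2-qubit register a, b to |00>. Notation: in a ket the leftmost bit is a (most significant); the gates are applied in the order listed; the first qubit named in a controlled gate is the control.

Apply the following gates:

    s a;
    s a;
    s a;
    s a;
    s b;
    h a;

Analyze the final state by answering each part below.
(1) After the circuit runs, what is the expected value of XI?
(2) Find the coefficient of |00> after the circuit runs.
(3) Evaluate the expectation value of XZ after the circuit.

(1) The expectation value of XI is 1.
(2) The final state's coefficient on |00> equals sqrt(2)/2.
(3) The observable XZ averages to 1.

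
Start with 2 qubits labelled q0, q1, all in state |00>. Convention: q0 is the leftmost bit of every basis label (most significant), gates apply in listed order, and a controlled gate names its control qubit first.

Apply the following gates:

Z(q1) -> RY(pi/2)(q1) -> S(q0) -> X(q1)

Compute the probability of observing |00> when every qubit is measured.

The probability of measuring |00> is 1/2.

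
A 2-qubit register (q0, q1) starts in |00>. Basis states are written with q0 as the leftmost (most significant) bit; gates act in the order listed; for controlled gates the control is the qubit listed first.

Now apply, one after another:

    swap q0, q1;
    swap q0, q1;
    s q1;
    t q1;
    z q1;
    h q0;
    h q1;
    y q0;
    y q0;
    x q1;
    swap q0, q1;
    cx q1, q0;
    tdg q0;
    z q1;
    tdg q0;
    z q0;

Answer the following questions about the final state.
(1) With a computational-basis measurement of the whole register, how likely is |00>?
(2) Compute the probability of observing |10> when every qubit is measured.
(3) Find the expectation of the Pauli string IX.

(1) The probability of measuring |00> is 1/4. Key observation: gates 1-2 undo each other exactly, leaving only the rest of the circuit to track.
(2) A full measurement returns |10> with probability 1/4.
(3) In the final state, IX has expectation -1.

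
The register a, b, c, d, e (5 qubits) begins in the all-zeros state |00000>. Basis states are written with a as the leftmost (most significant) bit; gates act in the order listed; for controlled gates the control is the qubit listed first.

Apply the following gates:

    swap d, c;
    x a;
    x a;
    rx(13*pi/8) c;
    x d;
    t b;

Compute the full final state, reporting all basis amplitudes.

After the circuit, the state carries amplitude -cos(3*pi/16) on |00010>, -I*sin(3*pi/16) on |00110>, and 0 on every other basis state.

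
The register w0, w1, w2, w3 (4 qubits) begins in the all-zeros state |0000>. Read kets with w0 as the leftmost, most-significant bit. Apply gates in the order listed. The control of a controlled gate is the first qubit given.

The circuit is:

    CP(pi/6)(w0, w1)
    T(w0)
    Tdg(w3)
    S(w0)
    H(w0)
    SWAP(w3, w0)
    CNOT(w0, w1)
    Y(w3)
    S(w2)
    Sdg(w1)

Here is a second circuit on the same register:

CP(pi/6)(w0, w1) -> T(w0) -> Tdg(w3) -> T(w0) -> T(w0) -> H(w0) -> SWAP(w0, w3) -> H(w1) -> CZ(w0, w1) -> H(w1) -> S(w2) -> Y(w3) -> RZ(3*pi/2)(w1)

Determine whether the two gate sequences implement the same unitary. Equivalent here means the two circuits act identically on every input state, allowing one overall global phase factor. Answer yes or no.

Yes: on every input state the two circuits agree up to one overall phase factor.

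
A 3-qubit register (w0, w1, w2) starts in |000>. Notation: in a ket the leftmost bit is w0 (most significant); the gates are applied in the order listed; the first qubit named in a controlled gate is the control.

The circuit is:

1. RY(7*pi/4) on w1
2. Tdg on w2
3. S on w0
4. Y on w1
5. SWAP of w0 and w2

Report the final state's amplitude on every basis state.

The final amplitudes are -I*sqrt(2 - sqrt(2))/2 on |000>, -I*sqrt(sqrt(2) + 2)/2 on |010>, and 0 on every other basis state.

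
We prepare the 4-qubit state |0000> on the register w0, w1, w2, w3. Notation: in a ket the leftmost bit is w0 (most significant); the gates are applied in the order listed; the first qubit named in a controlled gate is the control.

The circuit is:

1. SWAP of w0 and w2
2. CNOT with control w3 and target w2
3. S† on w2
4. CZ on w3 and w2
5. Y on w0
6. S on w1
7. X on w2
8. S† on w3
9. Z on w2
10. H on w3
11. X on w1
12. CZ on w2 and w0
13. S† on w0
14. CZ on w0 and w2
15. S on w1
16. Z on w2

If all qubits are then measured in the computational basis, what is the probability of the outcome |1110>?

A full measurement returns |1110> with probability 1/2.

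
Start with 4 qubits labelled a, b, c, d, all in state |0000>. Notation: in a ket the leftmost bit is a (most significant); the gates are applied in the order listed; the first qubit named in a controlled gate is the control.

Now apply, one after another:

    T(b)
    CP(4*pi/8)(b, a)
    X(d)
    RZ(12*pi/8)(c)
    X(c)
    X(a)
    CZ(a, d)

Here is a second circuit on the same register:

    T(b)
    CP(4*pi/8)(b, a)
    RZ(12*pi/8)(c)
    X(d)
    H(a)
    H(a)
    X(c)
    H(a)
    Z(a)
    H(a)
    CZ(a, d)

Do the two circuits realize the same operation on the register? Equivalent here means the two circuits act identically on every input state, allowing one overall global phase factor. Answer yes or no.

Yes, they are equivalent — the unitaries differ by at most a global phase.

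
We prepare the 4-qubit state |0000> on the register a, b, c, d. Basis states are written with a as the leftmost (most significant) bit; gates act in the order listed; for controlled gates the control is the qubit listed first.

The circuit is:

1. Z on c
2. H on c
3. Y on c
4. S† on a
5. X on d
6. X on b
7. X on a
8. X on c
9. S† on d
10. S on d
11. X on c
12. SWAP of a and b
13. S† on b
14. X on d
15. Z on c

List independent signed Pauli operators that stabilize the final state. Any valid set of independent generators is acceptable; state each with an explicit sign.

The final state is stabilized by the group generated by +IIXI, -ZIII, -IZII, +IIIZ; other independent generating sets are equally valid. Key observation: gates 8-11 undo each other exactly, leaving only the rest of the circuit to track.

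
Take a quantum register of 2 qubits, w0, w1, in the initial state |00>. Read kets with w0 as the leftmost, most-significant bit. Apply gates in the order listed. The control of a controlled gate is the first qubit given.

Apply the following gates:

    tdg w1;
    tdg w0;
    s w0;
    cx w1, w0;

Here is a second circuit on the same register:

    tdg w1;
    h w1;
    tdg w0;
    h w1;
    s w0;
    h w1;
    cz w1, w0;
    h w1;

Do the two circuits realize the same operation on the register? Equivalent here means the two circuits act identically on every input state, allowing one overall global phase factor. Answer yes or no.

No, they are not equivalent — no single phase factor reconciles the two unitaries.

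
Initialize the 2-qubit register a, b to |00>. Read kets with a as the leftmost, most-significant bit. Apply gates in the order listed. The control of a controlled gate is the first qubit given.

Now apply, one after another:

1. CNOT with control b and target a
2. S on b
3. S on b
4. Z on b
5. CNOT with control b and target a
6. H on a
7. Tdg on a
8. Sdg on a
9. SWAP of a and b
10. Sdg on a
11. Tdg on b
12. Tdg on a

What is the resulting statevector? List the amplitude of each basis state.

The final amplitudes are sqrt(2)/2 on |00>, -sqrt(2)/2 on |01>, 0 on |10>, 0 on |11>.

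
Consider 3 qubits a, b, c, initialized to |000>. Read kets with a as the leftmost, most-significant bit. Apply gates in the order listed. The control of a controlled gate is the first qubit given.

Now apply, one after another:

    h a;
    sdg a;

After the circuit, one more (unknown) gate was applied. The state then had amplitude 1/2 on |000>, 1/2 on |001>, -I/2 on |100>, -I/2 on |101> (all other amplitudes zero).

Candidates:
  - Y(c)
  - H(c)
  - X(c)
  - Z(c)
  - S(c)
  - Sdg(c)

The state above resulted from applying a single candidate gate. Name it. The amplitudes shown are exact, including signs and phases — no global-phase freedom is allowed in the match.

The unique candidate consistent with the amplitudes is H(c).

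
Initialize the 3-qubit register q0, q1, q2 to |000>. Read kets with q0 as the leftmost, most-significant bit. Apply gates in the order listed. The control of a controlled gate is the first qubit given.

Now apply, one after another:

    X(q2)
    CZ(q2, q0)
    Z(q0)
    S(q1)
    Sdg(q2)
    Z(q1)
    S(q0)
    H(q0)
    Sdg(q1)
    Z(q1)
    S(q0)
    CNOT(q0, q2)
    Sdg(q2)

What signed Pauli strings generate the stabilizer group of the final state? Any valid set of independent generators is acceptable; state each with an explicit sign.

The final state is stabilized by the group generated by -XIX, -ZIZ, +IZI; other independent generating sets are equally valid.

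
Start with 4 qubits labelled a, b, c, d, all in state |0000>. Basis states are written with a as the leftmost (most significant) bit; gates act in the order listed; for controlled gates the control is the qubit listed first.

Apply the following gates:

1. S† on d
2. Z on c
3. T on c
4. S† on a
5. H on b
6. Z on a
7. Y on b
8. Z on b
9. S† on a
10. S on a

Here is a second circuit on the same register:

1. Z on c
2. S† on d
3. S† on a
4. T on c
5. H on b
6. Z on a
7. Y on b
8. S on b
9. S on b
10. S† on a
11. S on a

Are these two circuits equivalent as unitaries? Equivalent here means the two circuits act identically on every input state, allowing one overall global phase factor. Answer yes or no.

Yes: on every input state the two circuits agree up to one overall phase factor.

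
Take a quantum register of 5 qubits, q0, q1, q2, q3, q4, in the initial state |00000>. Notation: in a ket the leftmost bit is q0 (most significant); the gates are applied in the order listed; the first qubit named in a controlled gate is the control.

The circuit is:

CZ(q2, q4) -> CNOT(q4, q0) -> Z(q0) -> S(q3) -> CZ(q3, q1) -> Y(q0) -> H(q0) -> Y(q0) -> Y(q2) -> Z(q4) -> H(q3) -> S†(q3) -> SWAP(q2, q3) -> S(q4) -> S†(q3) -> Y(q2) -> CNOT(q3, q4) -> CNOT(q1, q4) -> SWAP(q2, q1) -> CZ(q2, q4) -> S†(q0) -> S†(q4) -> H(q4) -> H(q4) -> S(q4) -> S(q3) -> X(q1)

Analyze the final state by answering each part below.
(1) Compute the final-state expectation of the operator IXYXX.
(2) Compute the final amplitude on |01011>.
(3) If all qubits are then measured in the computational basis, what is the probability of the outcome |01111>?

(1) The observable IXYXX averages to 0. Key observation: steps 22-25 multiply out to the identity, so the circuit reduces to the remaining gates.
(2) |01011> carries amplitude I/2 in the final state.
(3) A full measurement returns |01111> with probability 0.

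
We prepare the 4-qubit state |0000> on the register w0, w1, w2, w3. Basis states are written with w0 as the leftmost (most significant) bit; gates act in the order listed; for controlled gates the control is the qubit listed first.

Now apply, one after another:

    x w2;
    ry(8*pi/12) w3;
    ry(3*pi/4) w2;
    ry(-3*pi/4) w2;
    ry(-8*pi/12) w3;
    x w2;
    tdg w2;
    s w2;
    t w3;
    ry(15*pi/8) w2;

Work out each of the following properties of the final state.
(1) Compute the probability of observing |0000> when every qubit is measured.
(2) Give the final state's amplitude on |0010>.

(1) A full measurement returns |0000> with probability cos(pi/16)**2. Key observation: gates 1-6 undo each other exactly, leaving only the rest of the circuit to track.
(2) The final state's coefficient on |0010> equals sin(pi/16).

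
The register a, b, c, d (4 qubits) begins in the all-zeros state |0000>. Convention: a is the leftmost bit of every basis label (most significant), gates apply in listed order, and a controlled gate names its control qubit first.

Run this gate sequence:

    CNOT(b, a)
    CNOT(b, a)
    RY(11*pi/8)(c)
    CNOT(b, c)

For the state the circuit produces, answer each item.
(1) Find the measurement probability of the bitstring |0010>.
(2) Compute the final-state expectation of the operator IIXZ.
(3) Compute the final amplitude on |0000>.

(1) The probability of measuring |0010> is sin(5*pi/16)**2.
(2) The observable IIXZ averages to -sqrt(sqrt(2) + 2)/2.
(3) |0000> carries amplitude -cos(5*pi/16) in the final state.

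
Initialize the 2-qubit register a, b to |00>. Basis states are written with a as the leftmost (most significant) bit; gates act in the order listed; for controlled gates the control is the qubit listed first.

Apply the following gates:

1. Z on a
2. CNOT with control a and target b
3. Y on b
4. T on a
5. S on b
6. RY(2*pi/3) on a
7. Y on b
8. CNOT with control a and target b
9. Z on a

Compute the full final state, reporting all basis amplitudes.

After the circuit, the state carries amplitude I/2 on |00>, 0 on |01>, 0 on |10>, -sqrt(3)*I/2 on |11>.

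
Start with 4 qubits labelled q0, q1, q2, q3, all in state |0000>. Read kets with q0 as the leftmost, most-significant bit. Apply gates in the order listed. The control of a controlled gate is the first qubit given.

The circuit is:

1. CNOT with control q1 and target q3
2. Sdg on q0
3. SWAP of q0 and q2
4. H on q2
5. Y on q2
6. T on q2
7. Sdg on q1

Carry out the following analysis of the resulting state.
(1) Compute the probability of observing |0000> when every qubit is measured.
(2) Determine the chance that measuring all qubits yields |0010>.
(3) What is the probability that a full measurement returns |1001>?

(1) A full measurement returns |0000> with probability 1/2.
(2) A full measurement returns |0010> with probability 1/2.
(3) A full measurement returns |1001> with probability 0.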